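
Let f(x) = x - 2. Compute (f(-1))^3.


f(-1) = -3
(-3)^3 = -27

-27


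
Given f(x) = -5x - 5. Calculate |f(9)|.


50


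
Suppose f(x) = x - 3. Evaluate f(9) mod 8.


6


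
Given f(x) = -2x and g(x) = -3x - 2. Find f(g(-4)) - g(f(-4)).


f(g(-4)) = -20
g(f(-4)) = -26
Difference = 6

6


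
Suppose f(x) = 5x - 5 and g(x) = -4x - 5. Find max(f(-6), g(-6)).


f(-6) = -35
g(-6) = 19
max = 19

19


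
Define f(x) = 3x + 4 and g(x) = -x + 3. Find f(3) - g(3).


f(3) = 13
g(3) = 0
Difference = 13

13


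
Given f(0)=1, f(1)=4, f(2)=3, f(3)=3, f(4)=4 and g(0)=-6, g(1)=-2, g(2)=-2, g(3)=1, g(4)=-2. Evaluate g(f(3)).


f(3) = 3
g(3) = 1

1


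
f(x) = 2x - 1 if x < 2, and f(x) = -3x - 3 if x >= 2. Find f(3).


3 satisfies x >= 2
f(3) = -12

-12


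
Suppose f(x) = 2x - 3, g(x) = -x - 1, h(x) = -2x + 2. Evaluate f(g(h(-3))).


h(-3) = 8
g(8) = -9
f(-9) = -21

-21


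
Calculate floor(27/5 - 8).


27/5 = 5.4
5.4 - 8 = -2.6
floor(-2.6) = -3

-3


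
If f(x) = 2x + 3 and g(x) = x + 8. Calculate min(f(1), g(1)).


f(1) = 5
g(1) = 9
min = 5

5


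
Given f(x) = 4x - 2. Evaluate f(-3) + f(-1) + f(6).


f(-3) = -14
f(-1) = -6
f(6) = 22
Sum = 2

2


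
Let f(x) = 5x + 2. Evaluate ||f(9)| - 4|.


f(9) = 47
|47| = 47
|47 - 4| = 43

43


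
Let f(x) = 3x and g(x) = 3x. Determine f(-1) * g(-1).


9


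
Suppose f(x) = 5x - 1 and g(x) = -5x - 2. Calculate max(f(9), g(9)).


f(9) = 44
g(9) = -47
max = 44

44


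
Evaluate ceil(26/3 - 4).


26/3 = 8.6667
8.6667 - 4 = 4.6667
ceil(4.6667) = 5

5


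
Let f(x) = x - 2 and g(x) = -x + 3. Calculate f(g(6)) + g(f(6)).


f(g(6)) = -5
g(f(6)) = -1
Sum = -6

-6


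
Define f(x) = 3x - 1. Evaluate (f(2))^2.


f(2) = 5
(5)^2 = 25

25


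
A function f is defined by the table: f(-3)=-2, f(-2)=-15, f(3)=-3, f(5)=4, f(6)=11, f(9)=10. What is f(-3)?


Reading from the table at x = -3

-2


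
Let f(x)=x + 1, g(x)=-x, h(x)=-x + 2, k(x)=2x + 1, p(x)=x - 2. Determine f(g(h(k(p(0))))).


-4


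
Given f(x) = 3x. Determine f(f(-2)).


f(-2) = -6
f(-6) = -18

-18


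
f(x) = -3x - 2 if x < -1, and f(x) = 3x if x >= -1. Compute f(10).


10 satisfies x >= -1
f(10) = 30

30


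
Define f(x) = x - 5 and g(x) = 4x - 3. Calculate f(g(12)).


g(12) = 45
f(45) = 40

40


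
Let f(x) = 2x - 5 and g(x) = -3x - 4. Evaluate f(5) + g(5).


f(5) = 5
g(5) = -19
Sum = -14

-14


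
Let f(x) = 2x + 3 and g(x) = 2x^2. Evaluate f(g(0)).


g(0) = 0
f(0) = 3

3


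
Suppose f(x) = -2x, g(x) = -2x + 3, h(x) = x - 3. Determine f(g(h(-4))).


-34


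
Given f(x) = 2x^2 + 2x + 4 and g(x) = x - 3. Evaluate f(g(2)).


g(2) = -1
f(-1) = 2*(-1)^2 + 2*(-1) + 4 = 4

4


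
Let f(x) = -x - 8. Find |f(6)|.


f(6) = -14
|-14| = 14

14


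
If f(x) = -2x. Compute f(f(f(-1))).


f(-1) = 2
f(2) = -4
f(-4) = 8

8


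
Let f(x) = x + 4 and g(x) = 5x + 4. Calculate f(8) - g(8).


f(8) = 12
g(8) = 44
Difference = -32

-32


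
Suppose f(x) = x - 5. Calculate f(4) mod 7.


f(4) = -1
-1 mod 7 = 6

6


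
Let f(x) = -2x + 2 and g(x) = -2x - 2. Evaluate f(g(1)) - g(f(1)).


12


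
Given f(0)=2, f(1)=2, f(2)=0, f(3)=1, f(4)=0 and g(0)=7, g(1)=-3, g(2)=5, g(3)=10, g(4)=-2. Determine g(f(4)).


f(4) = 0
g(0) = 7

7


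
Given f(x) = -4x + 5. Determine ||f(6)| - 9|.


f(6) = -19
|-19| = 19
|19 - 9| = 10

10


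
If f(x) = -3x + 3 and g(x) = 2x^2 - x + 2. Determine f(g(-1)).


g(-1) = 5
f(5) = -12

-12


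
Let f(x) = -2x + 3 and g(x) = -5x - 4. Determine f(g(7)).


g(7) = -39
f(-39) = 81

81


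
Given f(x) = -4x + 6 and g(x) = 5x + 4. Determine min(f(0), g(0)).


4


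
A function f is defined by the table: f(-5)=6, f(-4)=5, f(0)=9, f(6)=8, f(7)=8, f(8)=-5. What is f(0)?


Reading from the table at x = 0

9


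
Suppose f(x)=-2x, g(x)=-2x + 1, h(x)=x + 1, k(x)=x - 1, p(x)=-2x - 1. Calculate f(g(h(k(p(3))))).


p(3) = -7
k(-7) = -8
h(-8) = -7
g(-7) = 15
f(15) = -30

-30


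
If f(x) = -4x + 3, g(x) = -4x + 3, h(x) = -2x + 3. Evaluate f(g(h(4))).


h(4) = -5
g(-5) = 23
f(23) = -89

-89


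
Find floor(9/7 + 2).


3


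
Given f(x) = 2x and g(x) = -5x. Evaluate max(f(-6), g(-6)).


f(-6) = -12
g(-6) = 30
max = 30

30


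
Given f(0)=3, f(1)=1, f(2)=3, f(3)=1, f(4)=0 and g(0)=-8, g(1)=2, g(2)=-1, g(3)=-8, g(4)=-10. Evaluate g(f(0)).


f(0) = 3
g(3) = -8

-8


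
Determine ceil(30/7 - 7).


30/7 = 4.2857
4.2857 - 7 = -2.7143
ceil(-2.7143) = -2

-2


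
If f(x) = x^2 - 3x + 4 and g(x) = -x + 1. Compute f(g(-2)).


g(-2) = 3
f(3) = 1*(3)^2 - 3*(3) + 4 = 4

4


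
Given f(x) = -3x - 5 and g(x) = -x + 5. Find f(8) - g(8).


f(8) = -29
g(8) = -3
Difference = -26

-26


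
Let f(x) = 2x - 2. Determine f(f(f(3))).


f(3) = 4
f(4) = 6
f(6) = 10

10


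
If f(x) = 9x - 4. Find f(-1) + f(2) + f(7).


f(-1) = -13
f(2) = 14
f(7) = 59
Sum = 60

60


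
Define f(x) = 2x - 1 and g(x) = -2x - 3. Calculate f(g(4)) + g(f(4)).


-40


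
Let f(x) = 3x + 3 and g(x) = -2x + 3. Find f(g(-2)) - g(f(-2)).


f(g(-2)) = 24
g(f(-2)) = 9
Difference = 15

15


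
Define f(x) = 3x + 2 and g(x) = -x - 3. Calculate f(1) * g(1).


f(1) = 5
g(1) = -4
Product = -20

-20


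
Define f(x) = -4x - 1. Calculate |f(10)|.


f(10) = -41
|-41| = 41

41


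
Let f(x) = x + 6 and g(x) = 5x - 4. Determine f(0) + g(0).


f(0) = 6
g(0) = -4
Sum = 2

2


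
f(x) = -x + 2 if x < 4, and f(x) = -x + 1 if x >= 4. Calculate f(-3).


5


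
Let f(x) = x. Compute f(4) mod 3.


f(4) = 4
4 mod 3 = 1

1


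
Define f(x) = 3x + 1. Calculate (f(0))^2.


f(0) = 1
(1)^2 = 1

1


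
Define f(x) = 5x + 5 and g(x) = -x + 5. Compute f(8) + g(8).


f(8) = 45
g(8) = -3
Sum = 42

42


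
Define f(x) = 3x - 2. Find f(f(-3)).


f(-3) = -11
f(-11) = -35

-35


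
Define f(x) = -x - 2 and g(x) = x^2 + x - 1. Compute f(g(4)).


g(4) = 19
f(19) = -21

-21


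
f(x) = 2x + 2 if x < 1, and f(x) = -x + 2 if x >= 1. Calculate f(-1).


-1 satisfies x < 1
f(-1) = 0

0


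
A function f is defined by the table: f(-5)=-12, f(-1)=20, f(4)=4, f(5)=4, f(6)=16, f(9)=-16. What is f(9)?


Reading from the table at x = 9

-16


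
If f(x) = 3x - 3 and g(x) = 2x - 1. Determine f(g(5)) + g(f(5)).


f(g(5)) = 24
g(f(5)) = 23
Sum = 47

47


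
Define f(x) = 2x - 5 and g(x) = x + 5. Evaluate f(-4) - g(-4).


f(-4) = -13
g(-4) = 1
Difference = -14

-14


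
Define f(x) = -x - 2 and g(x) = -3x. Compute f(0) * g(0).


f(0) = -2
g(0) = 0
Product = 0

0


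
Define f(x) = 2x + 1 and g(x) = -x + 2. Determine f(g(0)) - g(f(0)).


f(g(0)) = 5
g(f(0)) = 1
Difference = 4

4


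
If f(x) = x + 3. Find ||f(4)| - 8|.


1


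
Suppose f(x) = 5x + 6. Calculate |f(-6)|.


f(-6) = -24
|-24| = 24

24


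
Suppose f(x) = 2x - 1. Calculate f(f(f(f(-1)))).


f(-1) = -3
f(-3) = -7
f(-7) = -15
f(-15) = -31

-31


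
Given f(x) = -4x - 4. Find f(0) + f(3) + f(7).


f(0) = -4
f(3) = -16
f(7) = -32
Sum = -52

-52


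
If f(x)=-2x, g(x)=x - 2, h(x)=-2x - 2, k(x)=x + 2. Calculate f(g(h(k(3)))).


k(3) = 5
h(5) = -12
g(-12) = -14
f(-14) = 28

28


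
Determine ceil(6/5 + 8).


6/5 = 1.2
1.2 + 8 = 9.2
ceil(9.2) = 10

10


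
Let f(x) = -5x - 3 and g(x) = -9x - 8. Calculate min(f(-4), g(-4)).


17


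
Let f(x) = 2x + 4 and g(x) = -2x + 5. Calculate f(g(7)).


g(7) = -9
f(-9) = -14

-14


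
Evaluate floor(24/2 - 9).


24/2 = 12
12 - 9 = 3
floor(3) = 3

3


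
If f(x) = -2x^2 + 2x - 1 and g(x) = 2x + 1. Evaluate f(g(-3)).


g(-3) = -5
f(-5) = (-2)*(-5)^2 + 2*(-5) - 1 = -61

-61


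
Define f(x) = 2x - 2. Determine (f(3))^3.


f(3) = 4
(4)^3 = 64

64


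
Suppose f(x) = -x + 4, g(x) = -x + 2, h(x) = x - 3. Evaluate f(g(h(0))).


h(0) = -3
g(-3) = 5
f(5) = -1

-1


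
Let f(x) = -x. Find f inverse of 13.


-13


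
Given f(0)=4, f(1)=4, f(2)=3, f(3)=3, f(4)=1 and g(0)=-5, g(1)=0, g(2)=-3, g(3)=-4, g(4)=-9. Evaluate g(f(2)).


-4


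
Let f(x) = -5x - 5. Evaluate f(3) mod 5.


f(3) = -20
-20 mod 5 = 0

0


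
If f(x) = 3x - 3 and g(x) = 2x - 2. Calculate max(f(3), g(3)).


f(3) = 6
g(3) = 4
max = 6

6


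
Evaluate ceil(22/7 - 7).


22/7 = 3.1429
3.1429 - 7 = -3.8571
ceil(-3.8571) = -3

-3


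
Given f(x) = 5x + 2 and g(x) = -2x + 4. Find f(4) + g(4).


f(4) = 22
g(4) = -4
Sum = 18

18


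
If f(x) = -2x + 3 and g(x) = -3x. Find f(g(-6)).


g(-6) = 18
f(18) = -33

-33


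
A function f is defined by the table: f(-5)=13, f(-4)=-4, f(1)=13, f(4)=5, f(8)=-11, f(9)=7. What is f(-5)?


Reading from the table at x = -5

13


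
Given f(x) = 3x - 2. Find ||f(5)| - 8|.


f(5) = 13
|13| = 13
|13 - 8| = 5

5


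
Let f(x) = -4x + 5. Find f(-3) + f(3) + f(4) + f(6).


f(-3) = 17
f(3) = -7
f(4) = -11
f(6) = -19
Sum = -20

-20


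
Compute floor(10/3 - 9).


10/3 = 3.3333
3.3333 - 9 = -5.6667
floor(-5.6667) = -6

-6


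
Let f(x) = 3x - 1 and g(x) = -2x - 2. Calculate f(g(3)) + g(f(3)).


-43


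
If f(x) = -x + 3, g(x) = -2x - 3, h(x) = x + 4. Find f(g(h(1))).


h(1) = 5
g(5) = -13
f(-13) = 16

16


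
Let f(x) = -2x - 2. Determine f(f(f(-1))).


f(-1) = 0
f(0) = -2
f(-2) = 2

2


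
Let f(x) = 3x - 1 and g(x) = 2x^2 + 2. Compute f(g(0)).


g(0) = 2
f(2) = 5

5


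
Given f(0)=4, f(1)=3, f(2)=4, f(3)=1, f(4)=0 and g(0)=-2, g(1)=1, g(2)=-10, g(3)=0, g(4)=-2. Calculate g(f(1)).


f(1) = 3
g(3) = 0

0


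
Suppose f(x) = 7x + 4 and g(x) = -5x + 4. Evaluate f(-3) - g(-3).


f(-3) = -17
g(-3) = 19
Difference = -36

-36


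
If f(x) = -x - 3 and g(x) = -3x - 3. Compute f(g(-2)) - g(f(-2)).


f(g(-2)) = -6
g(f(-2)) = 0
Difference = -6

-6


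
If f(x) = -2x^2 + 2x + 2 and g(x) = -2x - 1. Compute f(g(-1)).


g(-1) = 1
f(1) = (-2)*(1)^2 + 2*(1) + 2 = 2

2


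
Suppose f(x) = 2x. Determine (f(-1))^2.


f(-1) = -2
(-2)^2 = 4

4


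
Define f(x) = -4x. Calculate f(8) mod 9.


f(8) = -32
-32 mod 9 = 4

4


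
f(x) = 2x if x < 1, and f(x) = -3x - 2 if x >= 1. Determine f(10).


10 satisfies x >= 1
f(10) = -32

-32


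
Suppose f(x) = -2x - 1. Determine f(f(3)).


f(3) = -7
f(-7) = 13

13


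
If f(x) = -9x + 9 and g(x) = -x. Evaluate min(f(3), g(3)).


f(3) = -18
g(3) = -3
min = -18

-18


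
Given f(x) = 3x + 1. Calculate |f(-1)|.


f(-1) = -2
|-2| = 2

2


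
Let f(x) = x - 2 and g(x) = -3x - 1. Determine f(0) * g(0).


f(0) = -2
g(0) = -1
Product = 2

2


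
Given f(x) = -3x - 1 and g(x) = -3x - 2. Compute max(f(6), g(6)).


f(6) = -19
g(6) = -20
max = -19

-19


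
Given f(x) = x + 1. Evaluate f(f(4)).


f(4) = 5
f(5) = 6

6


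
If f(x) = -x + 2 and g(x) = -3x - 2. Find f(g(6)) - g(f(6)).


f(g(6)) = 22
g(f(6)) = 10
Difference = 12

12


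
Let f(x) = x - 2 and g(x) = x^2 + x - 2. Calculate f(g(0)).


g(0) = -2
f(-2) = -4

-4


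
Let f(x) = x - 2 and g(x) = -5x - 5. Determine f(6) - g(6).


f(6) = 4
g(6) = -35
Difference = 39

39


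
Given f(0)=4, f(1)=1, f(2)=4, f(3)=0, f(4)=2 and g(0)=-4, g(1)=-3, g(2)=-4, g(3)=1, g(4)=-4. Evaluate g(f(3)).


f(3) = 0
g(0) = -4

-4


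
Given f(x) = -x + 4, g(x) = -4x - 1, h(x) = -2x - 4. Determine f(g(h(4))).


h(4) = -12
g(-12) = 47
f(47) = -43

-43


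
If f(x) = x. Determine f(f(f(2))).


f(2) = 2
f(2) = 2
f(2) = 2

2


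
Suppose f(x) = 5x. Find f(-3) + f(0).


f(-3) = -15
f(0) = 0
Sum = -15

-15


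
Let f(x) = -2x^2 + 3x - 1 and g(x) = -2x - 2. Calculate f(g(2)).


-91


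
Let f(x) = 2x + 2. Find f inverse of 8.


Solve 2x + 2 = 8
x = (8 - 2) / 2 = 3

3


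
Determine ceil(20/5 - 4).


20/5 = 4
4 - 4 = 0
ceil(0) = 0

0


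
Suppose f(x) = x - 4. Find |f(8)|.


f(8) = 4
|4| = 4

4


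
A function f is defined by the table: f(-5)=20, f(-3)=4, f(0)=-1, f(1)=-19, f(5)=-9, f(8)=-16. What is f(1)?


-19


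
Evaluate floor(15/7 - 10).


15/7 = 2.1429
2.1429 - 10 = -7.8571
floor(-7.8571) = -8

-8


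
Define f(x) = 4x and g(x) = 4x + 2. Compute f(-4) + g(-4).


f(-4) = -16
g(-4) = -14
Sum = -30

-30


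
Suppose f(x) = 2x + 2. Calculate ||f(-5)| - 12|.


f(-5) = -8
|-8| = 8
|8 - 12| = 4

4


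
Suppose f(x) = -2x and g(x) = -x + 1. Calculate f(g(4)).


g(4) = -3
f(-3) = 6

6


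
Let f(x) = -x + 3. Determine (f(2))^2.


f(2) = 1
(1)^2 = 1

1


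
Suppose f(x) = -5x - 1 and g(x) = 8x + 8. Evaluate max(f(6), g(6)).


f(6) = -31
g(6) = 56
max = 56

56


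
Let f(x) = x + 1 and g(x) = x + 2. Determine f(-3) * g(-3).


f(-3) = -2
g(-3) = -1
Product = 2

2


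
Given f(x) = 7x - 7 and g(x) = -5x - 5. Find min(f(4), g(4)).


-25


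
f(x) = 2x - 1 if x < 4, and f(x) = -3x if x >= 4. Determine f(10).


10 satisfies x >= 4
f(10) = -30

-30


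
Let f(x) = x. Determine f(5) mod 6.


f(5) = 5
5 mod 6 = 5

5


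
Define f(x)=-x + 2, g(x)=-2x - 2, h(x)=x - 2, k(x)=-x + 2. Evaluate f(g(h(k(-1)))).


k(-1) = 3
h(3) = 1
g(1) = -4
f(-4) = 6

6


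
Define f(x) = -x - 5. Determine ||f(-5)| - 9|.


f(-5) = 0
|0| = 0
|0 - 9| = 9

9


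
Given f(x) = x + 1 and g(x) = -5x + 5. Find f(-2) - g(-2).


f(-2) = -1
g(-2) = 15
Difference = -16

-16


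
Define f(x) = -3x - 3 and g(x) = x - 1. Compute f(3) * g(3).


f(3) = -12
g(3) = 2
Product = -24

-24


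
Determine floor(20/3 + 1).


7


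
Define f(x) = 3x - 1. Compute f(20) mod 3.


2


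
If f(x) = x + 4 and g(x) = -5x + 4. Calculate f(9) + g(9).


f(9) = 13
g(9) = -41
Sum = -28

-28


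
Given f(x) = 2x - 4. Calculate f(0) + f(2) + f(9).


f(0) = -4
f(2) = 0
f(9) = 14
Sum = 10

10


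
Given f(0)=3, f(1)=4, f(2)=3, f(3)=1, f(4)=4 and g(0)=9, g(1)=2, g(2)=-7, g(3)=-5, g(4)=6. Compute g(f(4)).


f(4) = 4
g(4) = 6

6


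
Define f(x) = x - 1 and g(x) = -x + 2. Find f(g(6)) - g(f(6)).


f(g(6)) = -5
g(f(6)) = -3
Difference = -2

-2


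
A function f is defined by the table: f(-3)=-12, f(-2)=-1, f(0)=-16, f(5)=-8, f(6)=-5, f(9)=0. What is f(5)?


Reading from the table at x = 5

-8


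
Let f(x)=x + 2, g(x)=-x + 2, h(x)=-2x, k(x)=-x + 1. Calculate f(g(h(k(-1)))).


k(-1) = 2
h(2) = -4
g(-4) = 6
f(6) = 8

8


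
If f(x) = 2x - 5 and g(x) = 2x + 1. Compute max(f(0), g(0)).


f(0) = -5
g(0) = 1
max = 1

1


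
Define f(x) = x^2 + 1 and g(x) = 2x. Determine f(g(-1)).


g(-1) = -2
f(-2) = 1*(-2)^2 + 1 = 5

5


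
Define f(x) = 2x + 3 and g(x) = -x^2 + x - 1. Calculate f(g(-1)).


-3


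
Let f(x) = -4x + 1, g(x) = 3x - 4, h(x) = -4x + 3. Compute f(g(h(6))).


h(6) = -21
g(-21) = -67
f(-67) = 269

269


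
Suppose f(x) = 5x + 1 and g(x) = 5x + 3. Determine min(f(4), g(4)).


f(4) = 21
g(4) = 23
min = 21

21


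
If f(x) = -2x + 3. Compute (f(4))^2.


f(4) = -5
(-5)^2 = 25

25


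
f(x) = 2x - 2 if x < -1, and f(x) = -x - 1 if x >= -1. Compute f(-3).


-3 satisfies x < -1
f(-3) = -8

-8


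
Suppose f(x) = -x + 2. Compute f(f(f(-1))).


f(-1) = 3
f(3) = -1
f(-1) = 3

3


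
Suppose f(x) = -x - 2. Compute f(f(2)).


f(2) = -4
f(-4) = 2

2


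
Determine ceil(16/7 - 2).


16/7 = 2.2857
2.2857 - 2 = 0.2857
ceil(0.2857) = 1

1


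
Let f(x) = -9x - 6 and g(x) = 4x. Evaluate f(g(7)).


g(7) = 28
f(28) = -258

-258


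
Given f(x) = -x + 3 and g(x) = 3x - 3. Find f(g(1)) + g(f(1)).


6


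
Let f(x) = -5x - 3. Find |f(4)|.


f(4) = -23
|-23| = 23

23


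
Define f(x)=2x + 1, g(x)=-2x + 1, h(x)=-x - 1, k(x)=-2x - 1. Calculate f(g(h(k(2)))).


-13


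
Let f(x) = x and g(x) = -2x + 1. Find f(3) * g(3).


f(3) = 3
g(3) = -5
Product = -15

-15


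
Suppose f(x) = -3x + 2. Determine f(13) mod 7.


f(13) = -37
-37 mod 7 = 5

5


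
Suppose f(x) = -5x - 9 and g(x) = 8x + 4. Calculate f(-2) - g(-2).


f(-2) = 1
g(-2) = -12
Difference = 13

13


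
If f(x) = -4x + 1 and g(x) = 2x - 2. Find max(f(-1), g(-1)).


f(-1) = 5
g(-1) = -4
max = 5

5


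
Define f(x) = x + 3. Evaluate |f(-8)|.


f(-8) = -5
|-5| = 5

5


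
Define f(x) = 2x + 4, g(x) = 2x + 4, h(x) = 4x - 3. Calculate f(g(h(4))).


h(4) = 13
g(13) = 30
f(30) = 64

64


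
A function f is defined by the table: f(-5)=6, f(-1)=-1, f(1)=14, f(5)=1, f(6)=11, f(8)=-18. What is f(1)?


Reading from the table at x = 1

14


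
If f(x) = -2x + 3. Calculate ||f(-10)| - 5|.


f(-10) = 23
|23| = 23
|23 - 5| = 18

18


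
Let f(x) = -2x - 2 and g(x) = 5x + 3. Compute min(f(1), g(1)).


f(1) = -4
g(1) = 8
min = -4

-4


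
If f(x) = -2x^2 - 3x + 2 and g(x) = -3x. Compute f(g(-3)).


g(-3) = 9
f(9) = (-2)*(9)^2 - 3*(9) + 2 = -187

-187


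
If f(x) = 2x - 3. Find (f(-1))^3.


-125


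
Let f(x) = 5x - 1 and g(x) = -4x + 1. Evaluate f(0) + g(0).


0


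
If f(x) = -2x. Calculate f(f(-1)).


f(-1) = 2
f(2) = -4

-4


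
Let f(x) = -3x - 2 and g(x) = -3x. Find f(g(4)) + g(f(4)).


f(g(4)) = 34
g(f(4)) = 42
Sum = 76

76


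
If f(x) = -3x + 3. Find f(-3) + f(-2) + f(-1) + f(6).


f(-3) = 12
f(-2) = 9
f(-1) = 6
f(6) = -15
Sum = 12

12


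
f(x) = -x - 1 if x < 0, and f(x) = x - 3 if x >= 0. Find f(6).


6 satisfies x >= 0
f(6) = 3

3


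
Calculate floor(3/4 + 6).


6


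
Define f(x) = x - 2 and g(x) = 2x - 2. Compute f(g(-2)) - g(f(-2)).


f(g(-2)) = -8
g(f(-2)) = -10
Difference = 2

2


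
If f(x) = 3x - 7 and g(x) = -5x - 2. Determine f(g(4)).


g(4) = -22
f(-22) = -73

-73


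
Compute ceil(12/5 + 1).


4


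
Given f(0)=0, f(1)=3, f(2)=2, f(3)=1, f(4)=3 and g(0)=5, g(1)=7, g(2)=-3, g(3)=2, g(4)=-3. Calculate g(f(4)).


f(4) = 3
g(3) = 2

2


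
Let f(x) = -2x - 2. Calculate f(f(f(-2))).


f(-2) = 2
f(2) = -6
f(-6) = 10

10


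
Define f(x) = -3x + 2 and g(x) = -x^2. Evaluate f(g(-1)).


g(-1) = -1
f(-1) = 5

5


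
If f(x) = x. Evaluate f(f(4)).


f(4) = 4
f(4) = 4

4


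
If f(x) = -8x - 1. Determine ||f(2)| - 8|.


f(2) = -17
|-17| = 17
|17 - 8| = 9

9


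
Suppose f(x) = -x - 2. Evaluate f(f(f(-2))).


0


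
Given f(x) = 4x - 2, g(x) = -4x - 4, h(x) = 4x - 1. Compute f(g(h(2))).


h(2) = 7
g(7) = -32
f(-32) = -130

-130


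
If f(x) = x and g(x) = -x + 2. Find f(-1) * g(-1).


f(-1) = -1
g(-1) = 3
Product = -3

-3


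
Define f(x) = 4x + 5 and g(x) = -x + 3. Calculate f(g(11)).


g(11) = -8
f(-8) = -27

-27


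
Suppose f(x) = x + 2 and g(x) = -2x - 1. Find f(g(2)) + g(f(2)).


f(g(2)) = -3
g(f(2)) = -9
Sum = -12

-12


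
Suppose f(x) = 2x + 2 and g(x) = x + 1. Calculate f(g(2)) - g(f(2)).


f(g(2)) = 8
g(f(2)) = 7
Difference = 1

1


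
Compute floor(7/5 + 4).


7/5 = 1.4
1.4 + 4 = 5.4
floor(5.4) = 5

5


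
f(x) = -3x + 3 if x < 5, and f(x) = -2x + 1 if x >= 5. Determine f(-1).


-1 satisfies x < 5
f(-1) = 6

6


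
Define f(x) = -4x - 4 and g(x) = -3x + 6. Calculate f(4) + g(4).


f(4) = -20
g(4) = -6
Sum = -26

-26


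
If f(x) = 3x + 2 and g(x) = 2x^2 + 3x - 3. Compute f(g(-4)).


g(-4) = 17
f(17) = 53

53


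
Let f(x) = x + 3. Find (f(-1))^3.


f(-1) = 2
(2)^3 = 8

8


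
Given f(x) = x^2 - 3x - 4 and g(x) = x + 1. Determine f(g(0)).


g(0) = 1
f(1) = 1*(1)^2 - 3*(1) - 4 = -6

-6


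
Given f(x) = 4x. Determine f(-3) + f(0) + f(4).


f(-3) = -12
f(0) = 0
f(4) = 16
Sum = 4

4


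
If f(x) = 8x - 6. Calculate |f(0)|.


6


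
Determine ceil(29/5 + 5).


29/5 = 5.8
5.8 + 5 = 10.8
ceil(10.8) = 11

11


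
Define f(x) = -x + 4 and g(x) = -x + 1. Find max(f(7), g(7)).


f(7) = -3
g(7) = -6
max = -3

-3


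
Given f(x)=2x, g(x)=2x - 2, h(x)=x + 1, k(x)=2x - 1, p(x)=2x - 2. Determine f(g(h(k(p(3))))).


p(3) = 4
k(4) = 7
h(7) = 8
g(8) = 14
f(14) = 28

28


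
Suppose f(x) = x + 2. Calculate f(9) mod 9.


f(9) = 11
11 mod 9 = 2

2


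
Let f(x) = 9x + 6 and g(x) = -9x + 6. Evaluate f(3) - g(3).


f(3) = 33
g(3) = -21
Difference = 54

54


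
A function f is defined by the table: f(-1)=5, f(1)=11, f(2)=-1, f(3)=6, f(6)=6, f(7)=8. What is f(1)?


Reading from the table at x = 1

11


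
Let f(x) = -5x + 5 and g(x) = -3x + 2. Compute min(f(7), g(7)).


f(7) = -30
g(7) = -19
min = -30

-30


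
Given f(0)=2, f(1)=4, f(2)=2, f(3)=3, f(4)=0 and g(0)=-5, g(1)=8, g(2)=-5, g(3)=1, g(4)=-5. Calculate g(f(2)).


-5


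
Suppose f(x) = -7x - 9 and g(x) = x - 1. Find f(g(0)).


g(0) = -1
f(-1) = -2

-2


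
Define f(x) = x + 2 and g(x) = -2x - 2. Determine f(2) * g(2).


f(2) = 4
g(2) = -6
Product = -24

-24


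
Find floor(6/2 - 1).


6/2 = 3
3 - 1 = 2
floor(2) = 2

2


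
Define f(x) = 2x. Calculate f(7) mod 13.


1


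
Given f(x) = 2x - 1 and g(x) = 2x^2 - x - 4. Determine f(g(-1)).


g(-1) = -1
f(-1) = -3

-3


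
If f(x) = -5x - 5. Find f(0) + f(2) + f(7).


f(0) = -5
f(2) = -15
f(7) = -40
Sum = -60

-60


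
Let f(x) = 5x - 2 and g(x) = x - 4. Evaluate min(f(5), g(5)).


f(5) = 23
g(5) = 1
min = 1

1


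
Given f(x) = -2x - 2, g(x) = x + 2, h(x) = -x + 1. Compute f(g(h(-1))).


h(-1) = 2
g(2) = 4
f(4) = -10

-10


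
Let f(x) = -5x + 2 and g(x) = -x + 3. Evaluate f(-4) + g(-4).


29


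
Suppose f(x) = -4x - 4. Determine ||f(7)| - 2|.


f(7) = -32
|-32| = 32
|32 - 2| = 30

30


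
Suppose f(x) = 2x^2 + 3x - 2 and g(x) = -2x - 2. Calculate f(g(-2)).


12


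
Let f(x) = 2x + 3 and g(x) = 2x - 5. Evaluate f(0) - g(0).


f(0) = 3
g(0) = -5
Difference = 8

8


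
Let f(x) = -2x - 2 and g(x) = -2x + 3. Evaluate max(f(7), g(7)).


f(7) = -16
g(7) = -11
max = -11

-11


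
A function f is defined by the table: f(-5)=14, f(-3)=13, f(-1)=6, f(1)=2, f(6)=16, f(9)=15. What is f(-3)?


Reading from the table at x = -3

13


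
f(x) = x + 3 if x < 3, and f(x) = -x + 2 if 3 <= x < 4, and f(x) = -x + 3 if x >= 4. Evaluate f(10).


10 satisfies x >= 4
f(10) = -7

-7


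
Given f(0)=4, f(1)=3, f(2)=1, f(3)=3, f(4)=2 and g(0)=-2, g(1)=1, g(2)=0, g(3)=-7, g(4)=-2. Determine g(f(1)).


f(1) = 3
g(3) = -7

-7


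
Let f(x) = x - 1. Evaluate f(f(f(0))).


f(0) = -1
f(-1) = -2
f(-2) = -3

-3


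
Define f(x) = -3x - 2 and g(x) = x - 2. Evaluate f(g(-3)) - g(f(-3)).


f(g(-3)) = 13
g(f(-3)) = 5
Difference = 8

8


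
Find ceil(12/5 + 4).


12/5 = 2.4
2.4 + 4 = 6.4
ceil(6.4) = 7

7


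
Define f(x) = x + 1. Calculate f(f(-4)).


f(-4) = -3
f(-3) = -2

-2


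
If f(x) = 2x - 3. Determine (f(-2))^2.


f(-2) = -7
(-7)^2 = 49

49


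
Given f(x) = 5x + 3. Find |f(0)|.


f(0) = 3
|3| = 3

3


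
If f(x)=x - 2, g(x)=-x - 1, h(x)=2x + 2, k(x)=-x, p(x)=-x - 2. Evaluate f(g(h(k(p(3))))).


p(3) = -5
k(-5) = 5
h(5) = 12
g(12) = -13
f(-13) = -15

-15


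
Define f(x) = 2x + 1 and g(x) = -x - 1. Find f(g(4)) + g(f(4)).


f(g(4)) = -9
g(f(4)) = -10
Sum = -19

-19


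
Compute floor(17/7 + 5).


7


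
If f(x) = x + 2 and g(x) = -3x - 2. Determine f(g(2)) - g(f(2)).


f(g(2)) = -6
g(f(2)) = -14
Difference = 8

8


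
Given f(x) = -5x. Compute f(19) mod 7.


f(19) = -95
-95 mod 7 = 3

3


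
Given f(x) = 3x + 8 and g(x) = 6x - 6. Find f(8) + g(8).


f(8) = 32
g(8) = 42
Sum = 74

74


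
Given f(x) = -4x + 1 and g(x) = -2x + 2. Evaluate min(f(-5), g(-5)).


f(-5) = 21
g(-5) = 12
min = 12

12


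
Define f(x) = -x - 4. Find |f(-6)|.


f(-6) = 2
|2| = 2

2


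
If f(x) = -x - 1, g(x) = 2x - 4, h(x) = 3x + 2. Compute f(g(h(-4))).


23


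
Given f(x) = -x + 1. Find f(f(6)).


f(6) = -5
f(-5) = 6

6


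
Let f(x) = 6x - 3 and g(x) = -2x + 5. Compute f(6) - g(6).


f(6) = 33
g(6) = -7
Difference = 40

40


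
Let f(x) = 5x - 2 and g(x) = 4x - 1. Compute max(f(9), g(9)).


43


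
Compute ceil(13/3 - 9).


13/3 = 4.3333
4.3333 - 9 = -4.6667
ceil(-4.6667) = -4

-4


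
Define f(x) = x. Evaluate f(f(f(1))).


f(1) = 1
f(1) = 1
f(1) = 1

1


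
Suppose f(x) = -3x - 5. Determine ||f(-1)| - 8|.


f(-1) = -2
|-2| = 2
|2 - 8| = 6

6


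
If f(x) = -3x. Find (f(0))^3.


f(0) = 0
(0)^3 = 0

0


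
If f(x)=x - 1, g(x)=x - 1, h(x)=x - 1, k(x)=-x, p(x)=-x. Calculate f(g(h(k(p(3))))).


p(3) = -3
k(-3) = 3
h(3) = 2
g(2) = 1
f(1) = 0

0


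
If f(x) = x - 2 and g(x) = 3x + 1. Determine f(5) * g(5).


48


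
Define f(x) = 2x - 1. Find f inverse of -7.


Solve 2x - 1 = -7
x = (-7 + 1) / 2 = -3

-3


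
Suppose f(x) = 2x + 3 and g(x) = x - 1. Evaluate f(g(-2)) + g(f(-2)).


f(g(-2)) = -3
g(f(-2)) = -2
Sum = -5

-5


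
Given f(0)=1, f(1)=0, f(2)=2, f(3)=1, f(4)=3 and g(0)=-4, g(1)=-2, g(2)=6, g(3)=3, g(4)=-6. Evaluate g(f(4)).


f(4) = 3
g(3) = 3

3


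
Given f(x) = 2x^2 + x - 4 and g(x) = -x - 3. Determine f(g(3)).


g(3) = -6
f(-6) = 2*(-6)^2 + 1*(-6) - 4 = 62

62


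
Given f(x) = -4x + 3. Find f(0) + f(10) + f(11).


f(0) = 3
f(10) = -37
f(11) = -41
Sum = -75

-75


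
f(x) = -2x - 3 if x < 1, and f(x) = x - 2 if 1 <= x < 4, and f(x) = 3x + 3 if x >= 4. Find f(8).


8 satisfies x >= 4
f(8) = 27

27


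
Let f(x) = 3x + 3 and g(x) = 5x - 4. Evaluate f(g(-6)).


g(-6) = -34
f(-34) = -99

-99


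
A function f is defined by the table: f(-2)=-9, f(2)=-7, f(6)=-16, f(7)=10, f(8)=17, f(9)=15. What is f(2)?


Reading from the table at x = 2

-7


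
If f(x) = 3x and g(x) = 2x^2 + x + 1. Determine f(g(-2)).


g(-2) = 7
f(7) = 21

21


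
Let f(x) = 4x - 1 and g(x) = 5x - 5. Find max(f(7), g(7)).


f(7) = 27
g(7) = 30
max = 30

30


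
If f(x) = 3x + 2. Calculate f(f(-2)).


f(-2) = -4
f(-4) = -10

-10


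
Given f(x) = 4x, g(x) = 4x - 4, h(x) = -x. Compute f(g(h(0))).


h(0) = 0
g(0) = -4
f(-4) = -16

-16


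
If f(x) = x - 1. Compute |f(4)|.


3


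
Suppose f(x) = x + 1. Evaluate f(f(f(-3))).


f(-3) = -2
f(-2) = -1
f(-1) = 0

0


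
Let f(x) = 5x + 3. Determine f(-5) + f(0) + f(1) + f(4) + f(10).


f(-5) = -22
f(0) = 3
f(1) = 8
f(4) = 23
f(10) = 53
Sum = 65

65


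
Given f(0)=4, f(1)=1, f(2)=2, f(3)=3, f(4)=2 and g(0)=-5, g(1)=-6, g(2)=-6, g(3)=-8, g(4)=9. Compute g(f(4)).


f(4) = 2
g(2) = -6

-6


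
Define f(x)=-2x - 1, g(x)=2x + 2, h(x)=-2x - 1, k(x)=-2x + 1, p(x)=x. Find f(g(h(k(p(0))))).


p(0) = 0
k(0) = 1
h(1) = -3
g(-3) = -4
f(-4) = 7

7


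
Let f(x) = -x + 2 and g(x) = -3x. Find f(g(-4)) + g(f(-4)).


f(g(-4)) = -10
g(f(-4)) = -18
Sum = -28

-28


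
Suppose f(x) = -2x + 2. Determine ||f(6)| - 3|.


f(6) = -10
|-10| = 10
|10 - 3| = 7

7


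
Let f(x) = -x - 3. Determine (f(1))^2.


f(1) = -4
(-4)^2 = 16

16


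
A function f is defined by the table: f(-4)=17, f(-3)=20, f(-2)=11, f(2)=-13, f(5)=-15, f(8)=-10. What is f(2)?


Reading from the table at x = 2

-13


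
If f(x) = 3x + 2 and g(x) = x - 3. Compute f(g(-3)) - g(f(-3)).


f(g(-3)) = -16
g(f(-3)) = -10
Difference = -6

-6


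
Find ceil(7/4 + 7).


7/4 = 1.75
1.75 + 7 = 8.75
ceil(8.75) = 9

9


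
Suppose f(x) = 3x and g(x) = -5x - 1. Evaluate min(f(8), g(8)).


f(8) = 24
g(8) = -41
min = -41

-41


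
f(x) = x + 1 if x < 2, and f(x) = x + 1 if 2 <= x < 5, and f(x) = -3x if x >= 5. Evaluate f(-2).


-2 satisfies x < 2
f(-2) = -1

-1


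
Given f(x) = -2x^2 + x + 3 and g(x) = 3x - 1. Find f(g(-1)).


g(-1) = -4
f(-4) = (-2)*(-4)^2 + 1*(-4) + 3 = -33

-33


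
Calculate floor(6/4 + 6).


7


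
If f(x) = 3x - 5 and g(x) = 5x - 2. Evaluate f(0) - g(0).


f(0) = -5
g(0) = -2
Difference = -3

-3


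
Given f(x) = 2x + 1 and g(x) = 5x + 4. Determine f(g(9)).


g(9) = 49
f(49) = 99

99


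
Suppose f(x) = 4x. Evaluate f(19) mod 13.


f(19) = 76
76 mod 13 = 11

11


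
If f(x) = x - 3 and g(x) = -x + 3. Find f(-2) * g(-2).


-25


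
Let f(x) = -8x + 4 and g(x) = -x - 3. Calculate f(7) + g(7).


f(7) = -52
g(7) = -10
Sum = -62

-62


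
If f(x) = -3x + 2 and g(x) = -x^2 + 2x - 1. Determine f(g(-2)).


29


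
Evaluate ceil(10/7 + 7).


9


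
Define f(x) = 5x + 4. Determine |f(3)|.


f(3) = 19
|19| = 19

19


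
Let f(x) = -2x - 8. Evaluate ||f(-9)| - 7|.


f(-9) = 10
|10| = 10
|10 - 7| = 3

3


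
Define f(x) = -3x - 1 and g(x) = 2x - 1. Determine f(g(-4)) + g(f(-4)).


f(g(-4)) = 26
g(f(-4)) = 21
Sum = 47

47


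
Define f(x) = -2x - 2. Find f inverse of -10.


Solve -2x - 2 = -10
x = (-10 + 2) / (-2) = 4

4


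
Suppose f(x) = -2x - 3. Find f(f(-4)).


-13


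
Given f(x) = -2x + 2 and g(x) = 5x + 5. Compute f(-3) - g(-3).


f(-3) = 8
g(-3) = -10
Difference = 18

18


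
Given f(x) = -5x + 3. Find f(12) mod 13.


f(12) = -57
-57 mod 13 = 8

8


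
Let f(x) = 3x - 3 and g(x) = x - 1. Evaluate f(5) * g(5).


f(5) = 12
g(5) = 4
Product = 48

48


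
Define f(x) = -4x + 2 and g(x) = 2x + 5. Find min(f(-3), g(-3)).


f(-3) = 14
g(-3) = -1
min = -1

-1


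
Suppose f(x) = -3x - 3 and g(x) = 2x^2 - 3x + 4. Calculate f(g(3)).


g(3) = 13
f(13) = -42

-42


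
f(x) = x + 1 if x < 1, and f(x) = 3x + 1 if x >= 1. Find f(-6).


-5


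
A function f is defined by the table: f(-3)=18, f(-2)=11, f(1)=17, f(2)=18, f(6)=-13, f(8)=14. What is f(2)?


Reading from the table at x = 2

18


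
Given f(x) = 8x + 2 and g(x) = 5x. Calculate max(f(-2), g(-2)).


-10


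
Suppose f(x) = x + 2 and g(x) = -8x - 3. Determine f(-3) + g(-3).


f(-3) = -1
g(-3) = 21
Sum = 20

20


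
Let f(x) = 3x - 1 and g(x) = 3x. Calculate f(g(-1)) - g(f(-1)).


2


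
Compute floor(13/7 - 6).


13/7 = 1.8571
1.8571 - 6 = -4.1429
floor(-4.1429) = -5

-5


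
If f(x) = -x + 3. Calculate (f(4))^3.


f(4) = -1
(-1)^3 = -1

-1


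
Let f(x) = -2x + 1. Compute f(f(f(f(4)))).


f(4) = -7
f(-7) = 15
f(15) = -29
f(-29) = 59

59


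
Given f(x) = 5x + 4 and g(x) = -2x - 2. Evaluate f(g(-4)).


g(-4) = 6
f(6) = 34

34


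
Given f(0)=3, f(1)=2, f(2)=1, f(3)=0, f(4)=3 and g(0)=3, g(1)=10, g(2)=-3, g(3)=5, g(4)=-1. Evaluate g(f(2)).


10


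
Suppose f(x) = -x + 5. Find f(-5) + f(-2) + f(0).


f(-5) = 10
f(-2) = 7
f(0) = 5
Sum = 22

22


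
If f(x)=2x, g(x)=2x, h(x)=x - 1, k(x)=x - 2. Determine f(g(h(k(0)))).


k(0) = -2
h(-2) = -3
g(-3) = -6
f(-6) = -12

-12


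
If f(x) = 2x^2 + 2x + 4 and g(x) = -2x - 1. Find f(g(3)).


g(3) = -7
f(-7) = 2*(-7)^2 + 2*(-7) + 4 = 88

88


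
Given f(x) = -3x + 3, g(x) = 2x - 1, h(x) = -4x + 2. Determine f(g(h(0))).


h(0) = 2
g(2) = 3
f(3) = -6

-6


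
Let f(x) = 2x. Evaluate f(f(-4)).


f(-4) = -8
f(-8) = -16

-16


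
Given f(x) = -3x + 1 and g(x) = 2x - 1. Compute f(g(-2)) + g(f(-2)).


f(g(-2)) = 16
g(f(-2)) = 13
Sum = 29

29


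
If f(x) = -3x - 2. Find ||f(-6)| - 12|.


f(-6) = 16
|16| = 16
|16 - 12| = 4

4


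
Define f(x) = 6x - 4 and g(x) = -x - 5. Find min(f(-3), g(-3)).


f(-3) = -22
g(-3) = -2
min = -22

-22


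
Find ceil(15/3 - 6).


-1


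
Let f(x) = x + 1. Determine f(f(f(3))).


f(3) = 4
f(4) = 5
f(5) = 6

6


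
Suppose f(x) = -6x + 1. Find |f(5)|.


29


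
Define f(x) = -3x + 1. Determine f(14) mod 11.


f(14) = -41
-41 mod 11 = 3

3


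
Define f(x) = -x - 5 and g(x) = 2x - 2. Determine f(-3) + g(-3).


-10


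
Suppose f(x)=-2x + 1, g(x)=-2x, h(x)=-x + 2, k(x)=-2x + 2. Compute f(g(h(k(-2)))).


k(-2) = 6
h(6) = -4
g(-4) = 8
f(8) = -15

-15


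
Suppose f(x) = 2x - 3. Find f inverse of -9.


Solve 2x - 3 = -9
x = (-9 + 3) / 2 = -3

-3


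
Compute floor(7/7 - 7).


-6


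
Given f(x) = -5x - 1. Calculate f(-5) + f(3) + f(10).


f(-5) = 24
f(3) = -16
f(10) = -51
Sum = -43

-43


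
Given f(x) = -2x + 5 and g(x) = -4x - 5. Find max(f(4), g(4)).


f(4) = -3
g(4) = -21
max = -3

-3


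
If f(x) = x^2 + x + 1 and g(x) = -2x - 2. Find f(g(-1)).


g(-1) = 0
f(0) = 1*(0)^2 + 1*(0) + 1 = 1

1


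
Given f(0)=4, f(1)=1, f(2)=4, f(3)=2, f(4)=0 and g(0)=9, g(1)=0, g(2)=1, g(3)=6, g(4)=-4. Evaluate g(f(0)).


f(0) = 4
g(4) = -4

-4


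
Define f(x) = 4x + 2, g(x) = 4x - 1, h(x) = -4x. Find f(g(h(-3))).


h(-3) = 12
g(12) = 47
f(47) = 190

190


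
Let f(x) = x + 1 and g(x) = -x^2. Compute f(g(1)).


0


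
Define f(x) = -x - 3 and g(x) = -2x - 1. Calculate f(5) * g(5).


f(5) = -8
g(5) = -11
Product = 88

88


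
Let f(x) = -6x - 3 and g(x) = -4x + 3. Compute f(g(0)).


g(0) = 3
f(3) = -21

-21


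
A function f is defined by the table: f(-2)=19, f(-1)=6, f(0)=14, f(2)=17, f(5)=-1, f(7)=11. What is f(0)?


Reading from the table at x = 0

14


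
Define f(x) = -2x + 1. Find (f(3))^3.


f(3) = -5
(-5)^3 = -125

-125


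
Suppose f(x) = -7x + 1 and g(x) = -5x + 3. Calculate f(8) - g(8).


f(8) = -55
g(8) = -37
Difference = -18

-18


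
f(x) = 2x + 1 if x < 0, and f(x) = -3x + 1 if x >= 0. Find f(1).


1 satisfies x >= 0
f(1) = -2

-2


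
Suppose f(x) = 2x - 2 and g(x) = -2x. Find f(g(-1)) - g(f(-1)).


f(g(-1)) = 2
g(f(-1)) = 8
Difference = -6

-6


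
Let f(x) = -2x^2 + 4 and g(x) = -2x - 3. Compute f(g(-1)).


g(-1) = -1
f(-1) = (-2)*(-1)^2 + 4 = 2

2


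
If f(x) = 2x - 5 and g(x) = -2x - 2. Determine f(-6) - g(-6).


f(-6) = -17
g(-6) = 10
Difference = -27

-27


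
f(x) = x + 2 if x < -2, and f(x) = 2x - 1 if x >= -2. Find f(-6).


-4


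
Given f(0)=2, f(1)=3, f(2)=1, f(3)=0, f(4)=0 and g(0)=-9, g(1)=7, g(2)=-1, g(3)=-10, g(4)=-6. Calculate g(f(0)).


f(0) = 2
g(2) = -1

-1


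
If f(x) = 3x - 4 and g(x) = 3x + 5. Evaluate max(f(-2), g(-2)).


-1


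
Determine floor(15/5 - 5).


15/5 = 3
3 - 5 = -2
floor(-2) = -2

-2


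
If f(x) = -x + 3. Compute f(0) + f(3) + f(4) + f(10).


-5


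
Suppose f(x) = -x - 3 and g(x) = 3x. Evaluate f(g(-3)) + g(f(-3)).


f(g(-3)) = 6
g(f(-3)) = 0
Sum = 6

6


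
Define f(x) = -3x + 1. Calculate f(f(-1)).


f(-1) = 4
f(4) = -11

-11


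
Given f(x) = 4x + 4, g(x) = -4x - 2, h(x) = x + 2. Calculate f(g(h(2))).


h(2) = 4
g(4) = -18
f(-18) = -68

-68


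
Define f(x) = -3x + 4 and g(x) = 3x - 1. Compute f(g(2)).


-11


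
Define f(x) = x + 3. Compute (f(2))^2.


f(2) = 5
(5)^2 = 25

25


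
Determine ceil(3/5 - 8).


3/5 = 0.6
0.6 - 8 = -7.4
ceil(-7.4) = -7

-7


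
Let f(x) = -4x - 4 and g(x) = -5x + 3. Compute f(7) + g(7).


f(7) = -32
g(7) = -32
Sum = -64

-64


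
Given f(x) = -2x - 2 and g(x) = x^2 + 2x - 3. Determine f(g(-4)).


g(-4) = 5
f(5) = -12

-12


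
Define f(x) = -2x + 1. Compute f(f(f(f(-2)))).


f(-2) = 5
f(5) = -9
f(-9) = 19
f(19) = -37

-37


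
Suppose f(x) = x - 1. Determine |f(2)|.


f(2) = 1
|1| = 1

1


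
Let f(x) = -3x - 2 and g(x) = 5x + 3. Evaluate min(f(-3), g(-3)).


f(-3) = 7
g(-3) = -12
min = -12

-12


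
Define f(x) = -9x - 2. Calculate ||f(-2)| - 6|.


f(-2) = 16
|16| = 16
|16 - 6| = 10

10


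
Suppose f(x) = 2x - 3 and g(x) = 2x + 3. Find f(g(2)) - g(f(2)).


f(g(2)) = 11
g(f(2)) = 5
Difference = 6

6


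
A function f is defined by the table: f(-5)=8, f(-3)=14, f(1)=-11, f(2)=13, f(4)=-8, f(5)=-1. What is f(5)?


Reading from the table at x = 5

-1


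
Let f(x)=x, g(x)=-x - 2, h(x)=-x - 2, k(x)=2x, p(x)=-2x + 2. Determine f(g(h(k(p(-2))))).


12


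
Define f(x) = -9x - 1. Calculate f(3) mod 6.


f(3) = -28
-28 mod 6 = 2

2


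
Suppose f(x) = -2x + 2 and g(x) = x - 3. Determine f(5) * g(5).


f(5) = -8
g(5) = 2
Product = -16

-16


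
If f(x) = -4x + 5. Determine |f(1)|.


f(1) = 1
|1| = 1

1


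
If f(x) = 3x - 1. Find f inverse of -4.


Solve 3x - 1 = -4
x = (-4 + 1) / 3 = -1

-1


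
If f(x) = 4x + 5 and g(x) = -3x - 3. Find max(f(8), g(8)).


37


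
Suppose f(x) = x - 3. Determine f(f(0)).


f(0) = -3
f(-3) = -6

-6


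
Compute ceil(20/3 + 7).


14


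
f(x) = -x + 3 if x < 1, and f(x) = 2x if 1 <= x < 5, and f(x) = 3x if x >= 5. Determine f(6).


6 satisfies x >= 5
f(6) = 18

18


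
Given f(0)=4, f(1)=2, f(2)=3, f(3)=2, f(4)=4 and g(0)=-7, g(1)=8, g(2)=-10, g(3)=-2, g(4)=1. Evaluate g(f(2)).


-2


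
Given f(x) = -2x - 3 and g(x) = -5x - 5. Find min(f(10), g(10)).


f(10) = -23
g(10) = -55
min = -55

-55


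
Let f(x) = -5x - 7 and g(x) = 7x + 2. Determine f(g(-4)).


g(-4) = -26
f(-26) = 123

123


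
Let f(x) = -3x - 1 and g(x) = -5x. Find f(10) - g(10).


f(10) = -31
g(10) = -50
Difference = 19

19


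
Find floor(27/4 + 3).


27/4 = 6.75
6.75 + 3 = 9.75
floor(9.75) = 9

9


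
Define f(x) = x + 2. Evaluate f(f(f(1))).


f(1) = 3
f(3) = 5
f(5) = 7

7


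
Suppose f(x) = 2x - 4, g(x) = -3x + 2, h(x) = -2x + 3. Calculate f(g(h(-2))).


h(-2) = 7
g(7) = -19
f(-19) = -42

-42


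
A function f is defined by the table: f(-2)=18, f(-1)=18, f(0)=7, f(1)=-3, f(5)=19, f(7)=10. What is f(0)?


Reading from the table at x = 0

7


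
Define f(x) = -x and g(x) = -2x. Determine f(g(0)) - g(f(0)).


f(g(0)) = 0
g(f(0)) = 0
Difference = 0

0


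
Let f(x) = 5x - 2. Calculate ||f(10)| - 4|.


f(10) = 48
|48| = 48
|48 - 4| = 44

44


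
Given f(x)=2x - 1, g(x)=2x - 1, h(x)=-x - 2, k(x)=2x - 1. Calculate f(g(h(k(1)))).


k(1) = 1
h(1) = -3
g(-3) = -7
f(-7) = -15

-15


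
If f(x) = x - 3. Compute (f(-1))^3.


f(-1) = -4
(-4)^3 = -64

-64


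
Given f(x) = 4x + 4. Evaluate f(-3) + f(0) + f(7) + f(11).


f(-3) = -8
f(0) = 4
f(7) = 32
f(11) = 48
Sum = 76

76


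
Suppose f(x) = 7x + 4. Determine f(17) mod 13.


f(17) = 123
123 mod 13 = 6

6


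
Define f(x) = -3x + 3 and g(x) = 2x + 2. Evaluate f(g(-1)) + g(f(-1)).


f(g(-1)) = 3
g(f(-1)) = 14
Sum = 17

17


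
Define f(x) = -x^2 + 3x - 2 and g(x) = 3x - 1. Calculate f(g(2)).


g(2) = 5
f(5) = (-1)*(5)^2 + 3*(5) - 2 = -12

-12


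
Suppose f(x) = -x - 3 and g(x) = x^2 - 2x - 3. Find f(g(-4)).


-24


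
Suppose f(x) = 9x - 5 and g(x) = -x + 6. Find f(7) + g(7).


f(7) = 58
g(7) = -1
Sum = 57

57


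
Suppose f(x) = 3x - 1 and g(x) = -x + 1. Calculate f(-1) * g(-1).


-8


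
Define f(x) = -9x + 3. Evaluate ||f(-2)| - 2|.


f(-2) = 21
|21| = 21
|21 - 2| = 19

19


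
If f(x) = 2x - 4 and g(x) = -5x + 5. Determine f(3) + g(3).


f(3) = 2
g(3) = -10
Sum = -8

-8


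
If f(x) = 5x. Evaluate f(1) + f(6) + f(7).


f(1) = 5
f(6) = 30
f(7) = 35
Sum = 70

70


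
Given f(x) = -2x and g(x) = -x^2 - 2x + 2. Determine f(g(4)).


g(4) = -22
f(-22) = 44

44
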